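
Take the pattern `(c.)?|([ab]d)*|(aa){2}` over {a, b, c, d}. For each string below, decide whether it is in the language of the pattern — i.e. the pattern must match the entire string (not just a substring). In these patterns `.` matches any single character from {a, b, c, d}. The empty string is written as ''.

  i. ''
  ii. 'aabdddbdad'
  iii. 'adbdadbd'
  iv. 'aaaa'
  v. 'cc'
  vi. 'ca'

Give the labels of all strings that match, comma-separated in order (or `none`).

i → match
ii → no match
iii → match
iv → match
v → match
vi → match

i, iii, iv, v, vi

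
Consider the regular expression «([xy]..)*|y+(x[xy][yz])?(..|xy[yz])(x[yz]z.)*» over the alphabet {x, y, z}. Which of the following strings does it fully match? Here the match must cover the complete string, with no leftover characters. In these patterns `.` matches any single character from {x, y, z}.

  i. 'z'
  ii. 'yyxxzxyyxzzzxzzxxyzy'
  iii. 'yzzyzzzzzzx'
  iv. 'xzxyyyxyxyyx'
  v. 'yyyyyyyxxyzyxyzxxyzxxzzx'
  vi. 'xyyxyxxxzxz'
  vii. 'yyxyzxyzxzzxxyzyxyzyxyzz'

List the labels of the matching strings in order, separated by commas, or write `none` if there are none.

ii, iv, v, vii

i. 'z' → no match
ii → match
iii. 'yzzyzzzzzzx' → no match
iv. 'xzxyyyxyxyyx' → match
v → match
vi. 'xyyxyxxxzxz' → no match
vii → match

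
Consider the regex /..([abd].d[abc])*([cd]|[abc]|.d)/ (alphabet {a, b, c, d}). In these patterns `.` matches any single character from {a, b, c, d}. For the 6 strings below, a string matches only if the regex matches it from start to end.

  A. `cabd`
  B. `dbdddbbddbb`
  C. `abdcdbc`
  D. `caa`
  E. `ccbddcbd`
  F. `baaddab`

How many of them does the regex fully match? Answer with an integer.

A → match
B → match
C → match
D → match
E → match
F → match
Total matched: 6

6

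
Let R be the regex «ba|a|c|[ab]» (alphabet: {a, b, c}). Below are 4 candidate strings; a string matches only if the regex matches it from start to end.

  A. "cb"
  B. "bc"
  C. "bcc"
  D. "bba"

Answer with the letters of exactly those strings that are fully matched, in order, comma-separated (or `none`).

A → no match
B → no match
C → no match
D → no match

none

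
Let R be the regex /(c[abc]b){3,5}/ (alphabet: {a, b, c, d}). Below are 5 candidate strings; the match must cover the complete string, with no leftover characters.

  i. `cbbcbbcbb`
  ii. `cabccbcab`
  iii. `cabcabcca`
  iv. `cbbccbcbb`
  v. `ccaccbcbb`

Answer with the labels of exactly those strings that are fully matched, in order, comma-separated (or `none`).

i, ii, iv

i → match
ii → match
iii → no match — must end with `b`
iv → match
v → no match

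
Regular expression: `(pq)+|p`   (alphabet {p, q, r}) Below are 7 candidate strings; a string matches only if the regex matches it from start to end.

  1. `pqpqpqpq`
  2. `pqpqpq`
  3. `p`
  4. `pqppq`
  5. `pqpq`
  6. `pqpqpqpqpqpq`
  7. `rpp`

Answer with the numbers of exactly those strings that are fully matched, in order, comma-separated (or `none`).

1, 2, 3, 5, 6

1 → match
2 → match
3 → match
4 → no match
5 → match
6 → match
7 → no match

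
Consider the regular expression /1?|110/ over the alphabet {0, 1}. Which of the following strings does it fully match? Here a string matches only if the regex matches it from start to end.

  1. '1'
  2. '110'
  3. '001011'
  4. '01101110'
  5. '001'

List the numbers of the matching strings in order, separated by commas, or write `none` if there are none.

1, 2

1 → match
2 → match
3 → no match
4 → no match
5 → no match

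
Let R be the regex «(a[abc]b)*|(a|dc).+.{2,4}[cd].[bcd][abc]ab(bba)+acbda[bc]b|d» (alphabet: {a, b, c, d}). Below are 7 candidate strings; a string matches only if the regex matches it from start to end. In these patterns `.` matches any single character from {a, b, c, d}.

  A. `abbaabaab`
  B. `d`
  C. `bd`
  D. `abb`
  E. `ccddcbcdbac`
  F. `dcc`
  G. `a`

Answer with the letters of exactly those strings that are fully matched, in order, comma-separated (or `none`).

A, B, D

A → match
B → match
C → no match
D → match
E → no match
F → no match
G → no match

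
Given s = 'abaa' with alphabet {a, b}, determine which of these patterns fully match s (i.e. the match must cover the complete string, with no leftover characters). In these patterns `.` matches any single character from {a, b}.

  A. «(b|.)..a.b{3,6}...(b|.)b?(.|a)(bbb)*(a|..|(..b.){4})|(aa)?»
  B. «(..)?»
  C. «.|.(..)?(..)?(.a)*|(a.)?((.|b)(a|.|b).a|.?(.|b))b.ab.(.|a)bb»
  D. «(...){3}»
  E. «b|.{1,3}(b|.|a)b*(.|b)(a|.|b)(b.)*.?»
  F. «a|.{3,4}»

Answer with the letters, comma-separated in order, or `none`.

E, F

A → no match
B → no match
C → no match
D → no match
E → match
F → match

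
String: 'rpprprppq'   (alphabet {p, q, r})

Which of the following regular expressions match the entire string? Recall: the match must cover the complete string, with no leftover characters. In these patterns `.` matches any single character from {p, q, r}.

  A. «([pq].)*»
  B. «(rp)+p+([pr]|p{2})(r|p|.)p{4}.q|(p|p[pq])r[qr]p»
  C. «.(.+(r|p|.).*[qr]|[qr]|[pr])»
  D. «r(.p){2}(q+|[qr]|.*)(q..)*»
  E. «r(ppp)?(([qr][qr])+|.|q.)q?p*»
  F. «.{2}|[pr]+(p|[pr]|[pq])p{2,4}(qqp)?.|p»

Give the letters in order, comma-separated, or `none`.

A → no match
B → no match
C → match
D → match
E → no match
F → match

C, D, F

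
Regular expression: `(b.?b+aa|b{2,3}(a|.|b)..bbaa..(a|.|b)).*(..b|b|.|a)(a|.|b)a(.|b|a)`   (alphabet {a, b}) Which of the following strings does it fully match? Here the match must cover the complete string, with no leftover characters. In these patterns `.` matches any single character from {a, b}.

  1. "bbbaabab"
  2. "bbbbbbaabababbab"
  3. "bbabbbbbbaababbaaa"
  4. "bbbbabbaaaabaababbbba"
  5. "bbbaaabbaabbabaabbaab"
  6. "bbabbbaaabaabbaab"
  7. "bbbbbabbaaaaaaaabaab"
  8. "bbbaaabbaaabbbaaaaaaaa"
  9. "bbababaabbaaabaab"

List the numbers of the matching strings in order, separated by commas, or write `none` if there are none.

2, 5, 7, 8

1. "bbbaabab" → no match
2 → match
3 → no match
4 → no match
5 → match
6 → no match
7 → match
8 → match
9 → no match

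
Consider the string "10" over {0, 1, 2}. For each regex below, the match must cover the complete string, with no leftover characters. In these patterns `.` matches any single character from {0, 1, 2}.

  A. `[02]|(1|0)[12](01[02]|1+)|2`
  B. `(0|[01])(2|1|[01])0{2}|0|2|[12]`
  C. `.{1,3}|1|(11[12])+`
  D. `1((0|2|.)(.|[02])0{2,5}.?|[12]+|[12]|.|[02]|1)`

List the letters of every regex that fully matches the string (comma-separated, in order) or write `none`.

A → no match
B → no match
C → match
D → match

C, D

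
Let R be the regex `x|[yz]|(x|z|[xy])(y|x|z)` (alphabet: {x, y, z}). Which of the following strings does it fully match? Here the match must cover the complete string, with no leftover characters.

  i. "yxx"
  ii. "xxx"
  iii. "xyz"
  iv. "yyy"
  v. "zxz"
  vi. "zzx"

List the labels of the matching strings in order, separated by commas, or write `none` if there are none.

none

i → no match
ii → no match
iii → no match
iv → no match
v → no match
vi → no match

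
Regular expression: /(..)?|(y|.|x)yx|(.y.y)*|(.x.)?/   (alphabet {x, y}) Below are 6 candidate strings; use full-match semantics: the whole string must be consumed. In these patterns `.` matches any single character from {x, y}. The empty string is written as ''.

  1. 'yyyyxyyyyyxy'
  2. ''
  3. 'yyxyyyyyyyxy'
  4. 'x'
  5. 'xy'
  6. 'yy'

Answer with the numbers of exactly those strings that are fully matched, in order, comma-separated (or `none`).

1, 2, 3, 5, 6

1 → match
2 → match
3 → match
4 → no match
5 → match
6 → match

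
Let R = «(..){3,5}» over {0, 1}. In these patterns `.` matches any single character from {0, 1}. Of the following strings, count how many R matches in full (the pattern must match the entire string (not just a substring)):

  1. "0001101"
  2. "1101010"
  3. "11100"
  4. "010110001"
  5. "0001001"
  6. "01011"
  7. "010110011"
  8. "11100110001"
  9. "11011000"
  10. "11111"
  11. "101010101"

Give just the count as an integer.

1 → no match
2 → no match
3 → no match
4 → no match
5 → no match
6 → no match
7 → no match
8 → no match
9 → match
10 → no match
11 → no match
Total matched: 1

1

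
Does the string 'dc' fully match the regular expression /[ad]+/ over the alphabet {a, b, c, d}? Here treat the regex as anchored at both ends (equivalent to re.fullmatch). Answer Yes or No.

No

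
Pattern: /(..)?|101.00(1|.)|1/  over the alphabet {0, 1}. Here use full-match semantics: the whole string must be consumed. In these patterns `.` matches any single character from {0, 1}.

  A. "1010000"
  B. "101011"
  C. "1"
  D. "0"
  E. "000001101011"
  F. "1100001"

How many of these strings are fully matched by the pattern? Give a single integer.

2

A → match
B → no match
C → match
D → no match
E → no match
F → no match
Total matched: 2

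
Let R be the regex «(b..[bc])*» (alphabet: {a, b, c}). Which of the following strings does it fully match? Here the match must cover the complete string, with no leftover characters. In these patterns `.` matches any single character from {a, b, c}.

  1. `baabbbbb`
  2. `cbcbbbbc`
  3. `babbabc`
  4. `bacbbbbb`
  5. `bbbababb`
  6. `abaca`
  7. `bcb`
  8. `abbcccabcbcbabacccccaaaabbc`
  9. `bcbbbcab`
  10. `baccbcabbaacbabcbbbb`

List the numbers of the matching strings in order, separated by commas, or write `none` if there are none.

1, 4, 9, 10

1. `baabbbbb` → match
2. `cbcbbbbc` → no match
3. `babbabc` → no match
4. `bacbbbbb` → match
5. `bbbababb` → no match
6. `abaca` → no match
7. `bcb` → no match
8 → no match
9. `bcbbbcab` → match
10 → match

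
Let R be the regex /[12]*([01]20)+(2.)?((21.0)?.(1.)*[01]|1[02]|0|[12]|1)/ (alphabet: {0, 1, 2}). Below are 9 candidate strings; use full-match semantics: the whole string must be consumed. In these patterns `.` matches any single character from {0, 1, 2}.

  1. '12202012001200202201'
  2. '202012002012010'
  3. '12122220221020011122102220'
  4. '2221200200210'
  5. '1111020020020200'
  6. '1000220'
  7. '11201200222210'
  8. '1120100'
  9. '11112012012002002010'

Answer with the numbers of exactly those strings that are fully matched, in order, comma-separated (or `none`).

1 → no match
2 → match
3 → no match
4 → no match
5 → match
6 → no match
7 → no match
8 → no match
9 → match

2, 5, 9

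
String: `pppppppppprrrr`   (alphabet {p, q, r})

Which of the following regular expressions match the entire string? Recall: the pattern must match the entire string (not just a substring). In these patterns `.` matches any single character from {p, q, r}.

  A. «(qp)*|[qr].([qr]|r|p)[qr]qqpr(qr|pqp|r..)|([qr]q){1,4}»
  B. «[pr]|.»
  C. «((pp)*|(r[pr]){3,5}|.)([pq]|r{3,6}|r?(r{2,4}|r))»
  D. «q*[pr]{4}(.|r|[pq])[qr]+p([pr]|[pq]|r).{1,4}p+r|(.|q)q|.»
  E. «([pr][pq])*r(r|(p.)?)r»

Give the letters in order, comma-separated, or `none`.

C

A → no match
B → no match
C → match
D → no match
E → no match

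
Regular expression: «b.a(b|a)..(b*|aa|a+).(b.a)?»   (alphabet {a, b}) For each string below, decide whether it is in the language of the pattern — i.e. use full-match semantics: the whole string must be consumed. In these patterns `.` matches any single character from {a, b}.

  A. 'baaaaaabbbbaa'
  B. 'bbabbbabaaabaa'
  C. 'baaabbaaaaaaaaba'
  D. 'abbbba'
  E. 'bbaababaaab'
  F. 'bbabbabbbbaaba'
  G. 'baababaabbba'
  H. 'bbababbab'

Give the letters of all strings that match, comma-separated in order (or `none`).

A → no match
B → no match
C → no match
D. 'abbbba' → no match — must start with 'b'
E. 'bbaababaaab' → no match
F → no match
G. 'baababaabbba' → match
H. 'bbababbab' → no match

G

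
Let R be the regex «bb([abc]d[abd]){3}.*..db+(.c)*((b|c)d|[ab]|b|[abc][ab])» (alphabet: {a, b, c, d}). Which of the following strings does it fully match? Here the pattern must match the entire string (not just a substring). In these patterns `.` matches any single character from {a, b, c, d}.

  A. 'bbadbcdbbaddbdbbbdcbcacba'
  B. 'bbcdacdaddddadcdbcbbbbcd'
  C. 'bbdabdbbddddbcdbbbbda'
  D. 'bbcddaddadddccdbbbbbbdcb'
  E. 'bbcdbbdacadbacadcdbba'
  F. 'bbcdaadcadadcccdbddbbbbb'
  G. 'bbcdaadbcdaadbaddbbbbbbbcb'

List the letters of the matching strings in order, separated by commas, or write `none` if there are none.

A → no match
B → no match
C → no match
D → match
E → no match
F → no match
G → match

D, G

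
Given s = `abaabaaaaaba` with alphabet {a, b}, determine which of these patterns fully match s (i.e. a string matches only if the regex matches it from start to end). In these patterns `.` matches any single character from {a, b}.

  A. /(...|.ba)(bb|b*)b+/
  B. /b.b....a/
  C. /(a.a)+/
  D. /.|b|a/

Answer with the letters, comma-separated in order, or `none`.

A → no match — must end with `b`
B → no match — must start with `b`
C → match
D → no match

C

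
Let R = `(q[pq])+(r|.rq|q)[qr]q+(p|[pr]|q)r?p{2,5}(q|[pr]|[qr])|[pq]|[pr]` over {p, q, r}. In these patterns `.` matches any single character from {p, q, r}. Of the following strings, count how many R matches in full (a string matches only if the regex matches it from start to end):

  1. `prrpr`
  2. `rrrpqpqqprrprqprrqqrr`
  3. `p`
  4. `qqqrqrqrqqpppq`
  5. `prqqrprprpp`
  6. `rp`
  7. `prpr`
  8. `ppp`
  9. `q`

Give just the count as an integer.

2

1 → no match
2 → no match
3 → match
4 → no match
5 → no match
6 → no match
7 → no match
8 → no match
9 → match
Total matched: 2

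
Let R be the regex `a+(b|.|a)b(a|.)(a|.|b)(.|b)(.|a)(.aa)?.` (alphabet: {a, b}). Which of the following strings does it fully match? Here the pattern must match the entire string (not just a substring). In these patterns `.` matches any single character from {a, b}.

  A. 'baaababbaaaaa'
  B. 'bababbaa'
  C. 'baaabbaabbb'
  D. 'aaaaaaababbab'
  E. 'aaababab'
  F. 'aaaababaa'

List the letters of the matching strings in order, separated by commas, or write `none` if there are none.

D

A → no match — must start with 'a'
B → no match — must start with 'a'
C → no match — must start with 'a'
D → match
E → no match
F → no match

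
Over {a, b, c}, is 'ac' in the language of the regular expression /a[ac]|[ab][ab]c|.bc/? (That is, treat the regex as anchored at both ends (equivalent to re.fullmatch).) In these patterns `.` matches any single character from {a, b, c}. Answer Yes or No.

Yes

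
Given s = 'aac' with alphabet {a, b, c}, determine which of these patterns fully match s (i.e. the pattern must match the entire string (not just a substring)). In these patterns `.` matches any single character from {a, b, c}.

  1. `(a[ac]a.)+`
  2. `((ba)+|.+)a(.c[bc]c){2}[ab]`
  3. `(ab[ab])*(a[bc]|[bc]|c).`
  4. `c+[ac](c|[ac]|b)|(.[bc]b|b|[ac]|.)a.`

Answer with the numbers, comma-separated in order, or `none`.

4

1 → no match
2 → no match
3 → no match
4 → match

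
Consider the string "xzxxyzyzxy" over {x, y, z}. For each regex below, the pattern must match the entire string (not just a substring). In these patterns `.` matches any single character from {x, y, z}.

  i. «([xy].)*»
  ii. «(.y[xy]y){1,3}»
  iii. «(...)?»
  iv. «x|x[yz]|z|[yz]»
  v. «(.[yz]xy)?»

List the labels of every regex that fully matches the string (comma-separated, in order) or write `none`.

i

i → match
ii → no match
iii → no match
iv → no match
v → no match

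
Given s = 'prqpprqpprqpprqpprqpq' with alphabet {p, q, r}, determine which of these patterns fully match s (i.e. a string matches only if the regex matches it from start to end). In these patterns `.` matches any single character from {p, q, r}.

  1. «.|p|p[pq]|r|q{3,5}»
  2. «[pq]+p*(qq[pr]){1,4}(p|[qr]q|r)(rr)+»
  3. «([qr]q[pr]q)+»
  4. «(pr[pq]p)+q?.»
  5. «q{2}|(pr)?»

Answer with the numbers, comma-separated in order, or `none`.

4

1 → no match
2 → no match — must end with 'rr'
3 → no match
4 → match
5 → no match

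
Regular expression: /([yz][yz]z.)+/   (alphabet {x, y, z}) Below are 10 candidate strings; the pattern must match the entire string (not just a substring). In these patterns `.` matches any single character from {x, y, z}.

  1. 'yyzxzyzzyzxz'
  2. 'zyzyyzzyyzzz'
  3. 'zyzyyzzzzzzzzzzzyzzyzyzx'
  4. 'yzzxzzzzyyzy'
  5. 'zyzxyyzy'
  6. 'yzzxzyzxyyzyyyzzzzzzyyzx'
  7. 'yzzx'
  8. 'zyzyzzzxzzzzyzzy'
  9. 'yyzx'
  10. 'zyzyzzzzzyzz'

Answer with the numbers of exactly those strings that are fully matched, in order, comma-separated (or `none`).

2, 3, 4, 5, 6, 7, 8, 9, 10

1 → no match
2 → match
3 → match
4 → match
5 → match
6 → match
7 → match
8 → match
9 → match
10 → match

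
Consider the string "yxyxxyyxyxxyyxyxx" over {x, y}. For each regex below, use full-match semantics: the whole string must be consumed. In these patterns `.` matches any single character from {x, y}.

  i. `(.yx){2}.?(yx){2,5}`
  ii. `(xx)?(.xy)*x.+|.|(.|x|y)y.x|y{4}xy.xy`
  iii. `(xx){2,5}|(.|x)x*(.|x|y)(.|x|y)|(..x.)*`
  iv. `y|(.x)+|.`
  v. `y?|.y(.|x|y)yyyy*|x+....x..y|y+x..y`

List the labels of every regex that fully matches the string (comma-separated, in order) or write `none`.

ii

i → no match — must end with "yx"
ii → match
iii → no match
iv → no match
v → no match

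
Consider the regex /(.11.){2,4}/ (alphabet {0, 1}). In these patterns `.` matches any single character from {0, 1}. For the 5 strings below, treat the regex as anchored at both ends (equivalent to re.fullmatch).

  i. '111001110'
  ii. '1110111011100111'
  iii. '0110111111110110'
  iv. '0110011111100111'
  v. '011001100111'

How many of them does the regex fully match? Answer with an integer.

4

i → no match
ii → match
iii → match
iv → match
v → match
Total matched: 4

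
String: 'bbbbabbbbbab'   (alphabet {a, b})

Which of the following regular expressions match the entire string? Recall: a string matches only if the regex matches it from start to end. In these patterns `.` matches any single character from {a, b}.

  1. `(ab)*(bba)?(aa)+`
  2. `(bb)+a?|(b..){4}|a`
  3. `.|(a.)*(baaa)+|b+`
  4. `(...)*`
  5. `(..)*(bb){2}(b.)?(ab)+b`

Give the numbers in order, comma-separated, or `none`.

1 → no match — must end with 'aa'
2 → match
3 → no match
4 → match
5 → no match — must end with 'abb'

2, 4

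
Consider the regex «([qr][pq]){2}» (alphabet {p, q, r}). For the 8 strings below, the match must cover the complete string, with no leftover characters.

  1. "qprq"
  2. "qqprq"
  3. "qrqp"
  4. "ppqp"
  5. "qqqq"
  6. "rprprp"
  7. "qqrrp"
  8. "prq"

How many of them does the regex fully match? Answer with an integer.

1 → match
2 → no match
3 → no match
4 → no match
5 → match
6 → no match
7 → no match
8 → no match
Total matched: 2

2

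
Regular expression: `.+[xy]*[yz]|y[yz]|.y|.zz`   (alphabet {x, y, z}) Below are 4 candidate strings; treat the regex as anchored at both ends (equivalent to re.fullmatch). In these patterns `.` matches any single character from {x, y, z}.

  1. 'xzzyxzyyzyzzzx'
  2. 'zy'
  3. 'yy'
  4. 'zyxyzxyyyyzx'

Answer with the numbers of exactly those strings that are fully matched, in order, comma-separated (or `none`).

1 → no match
2. 'zy' → match
3. 'yy' → match
4. 'zyxyzxyyyyzx' → no match

2, 3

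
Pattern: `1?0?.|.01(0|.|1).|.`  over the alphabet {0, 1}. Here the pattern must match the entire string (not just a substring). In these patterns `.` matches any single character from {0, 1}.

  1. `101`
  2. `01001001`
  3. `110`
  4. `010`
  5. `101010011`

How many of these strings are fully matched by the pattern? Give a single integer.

1

1 → match
2 → no match
3 → no match
4 → no match
5 → no match
Total matched: 1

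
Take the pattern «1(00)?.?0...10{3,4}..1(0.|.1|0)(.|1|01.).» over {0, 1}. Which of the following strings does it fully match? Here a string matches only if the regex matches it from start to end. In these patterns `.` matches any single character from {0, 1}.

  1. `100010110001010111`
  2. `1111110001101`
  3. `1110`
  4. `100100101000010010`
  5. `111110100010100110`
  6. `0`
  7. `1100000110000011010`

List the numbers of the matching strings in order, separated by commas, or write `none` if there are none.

1

1 → match
2 → no match
3 → no match
4 → no match
5 → no match
6 → no match — must start with `1`
7 → no match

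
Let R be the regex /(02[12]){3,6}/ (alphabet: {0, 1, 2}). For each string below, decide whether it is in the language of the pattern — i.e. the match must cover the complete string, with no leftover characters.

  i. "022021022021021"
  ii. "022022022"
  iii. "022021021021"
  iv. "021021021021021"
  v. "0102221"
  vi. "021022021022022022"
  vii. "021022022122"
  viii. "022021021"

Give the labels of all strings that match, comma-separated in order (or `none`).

i, ii, iii, iv, vi, viii

i → match
ii → match
iii → match
iv → match
v → no match — must start with "02"
vi → match
vii → no match
viii → match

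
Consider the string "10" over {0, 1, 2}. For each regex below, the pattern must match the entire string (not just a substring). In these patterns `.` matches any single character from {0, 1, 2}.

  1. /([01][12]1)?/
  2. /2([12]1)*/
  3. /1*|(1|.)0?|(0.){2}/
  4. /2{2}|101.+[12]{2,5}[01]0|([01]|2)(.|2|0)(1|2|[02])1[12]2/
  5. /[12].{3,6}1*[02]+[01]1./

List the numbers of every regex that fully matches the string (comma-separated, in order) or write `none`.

3

1 → no match
2 → no match — must start with "2"
3 → match
4 → no match
5 → no match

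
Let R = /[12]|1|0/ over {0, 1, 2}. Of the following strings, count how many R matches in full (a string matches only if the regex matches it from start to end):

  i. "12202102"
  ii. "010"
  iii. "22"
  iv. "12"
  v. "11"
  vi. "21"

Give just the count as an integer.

i → no match
ii → no match
iii → no match
iv → no match
v → no match
vi → no match
Total matched: 0

0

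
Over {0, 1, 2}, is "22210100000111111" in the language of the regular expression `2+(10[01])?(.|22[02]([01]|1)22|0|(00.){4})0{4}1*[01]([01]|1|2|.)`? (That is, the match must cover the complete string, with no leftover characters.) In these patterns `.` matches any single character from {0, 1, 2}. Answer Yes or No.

Yes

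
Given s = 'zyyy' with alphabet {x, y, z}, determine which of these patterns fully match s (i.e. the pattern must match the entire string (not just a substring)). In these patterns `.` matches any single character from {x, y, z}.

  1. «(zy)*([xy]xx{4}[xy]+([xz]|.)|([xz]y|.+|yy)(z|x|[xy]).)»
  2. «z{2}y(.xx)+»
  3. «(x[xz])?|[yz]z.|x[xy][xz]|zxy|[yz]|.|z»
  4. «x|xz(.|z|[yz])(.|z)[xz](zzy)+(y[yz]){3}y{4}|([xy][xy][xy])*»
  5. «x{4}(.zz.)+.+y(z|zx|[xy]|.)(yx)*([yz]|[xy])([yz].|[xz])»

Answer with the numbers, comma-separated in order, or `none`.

1 → match
2 → no match — must end with 'xx'
3 → no match
4 → no match
5 → no match — must start with 'x'

1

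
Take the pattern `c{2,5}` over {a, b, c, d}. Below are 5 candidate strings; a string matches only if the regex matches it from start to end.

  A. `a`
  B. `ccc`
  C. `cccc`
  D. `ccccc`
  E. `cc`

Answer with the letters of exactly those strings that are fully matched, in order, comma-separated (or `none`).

B, C, D, E

A → no match — must start with `c`
B → match
C → match
D → match
E → match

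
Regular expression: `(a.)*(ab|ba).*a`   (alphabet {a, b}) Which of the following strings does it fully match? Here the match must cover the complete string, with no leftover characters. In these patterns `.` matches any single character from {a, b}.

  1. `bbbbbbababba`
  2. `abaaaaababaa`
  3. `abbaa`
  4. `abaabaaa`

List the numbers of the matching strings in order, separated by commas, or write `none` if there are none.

1 → no match
2 → match
3 → match
4 → match

2, 3, 4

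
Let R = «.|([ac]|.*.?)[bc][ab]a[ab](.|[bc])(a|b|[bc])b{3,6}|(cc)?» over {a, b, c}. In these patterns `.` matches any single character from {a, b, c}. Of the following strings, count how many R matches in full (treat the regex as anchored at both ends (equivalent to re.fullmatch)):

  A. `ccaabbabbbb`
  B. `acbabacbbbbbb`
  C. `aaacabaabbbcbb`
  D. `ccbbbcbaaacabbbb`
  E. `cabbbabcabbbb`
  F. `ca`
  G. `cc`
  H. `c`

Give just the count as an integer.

6

A. `ccaabbabbbb` → match
B → match
C → no match
D → match
E → match
F. `ca` → no match
G. `cc` → match
H. `c` → match
Total matched: 6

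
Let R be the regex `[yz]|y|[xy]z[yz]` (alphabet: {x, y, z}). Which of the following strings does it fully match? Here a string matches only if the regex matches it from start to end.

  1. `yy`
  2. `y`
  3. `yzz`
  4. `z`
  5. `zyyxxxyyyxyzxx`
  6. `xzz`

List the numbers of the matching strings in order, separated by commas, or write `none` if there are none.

2, 3, 4, 6

1 → no match
2 → match
3 → match
4 → match
5 → no match
6 → match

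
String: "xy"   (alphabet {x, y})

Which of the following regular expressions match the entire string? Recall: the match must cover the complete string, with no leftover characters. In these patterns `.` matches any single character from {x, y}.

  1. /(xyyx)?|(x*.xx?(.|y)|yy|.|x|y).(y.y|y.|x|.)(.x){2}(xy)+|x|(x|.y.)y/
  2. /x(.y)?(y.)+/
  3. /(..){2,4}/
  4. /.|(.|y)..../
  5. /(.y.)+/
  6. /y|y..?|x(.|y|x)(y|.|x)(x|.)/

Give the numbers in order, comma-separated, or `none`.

1

1 → match
2 → no match
3 → no match
4 → no match
5 → no match
6 → no match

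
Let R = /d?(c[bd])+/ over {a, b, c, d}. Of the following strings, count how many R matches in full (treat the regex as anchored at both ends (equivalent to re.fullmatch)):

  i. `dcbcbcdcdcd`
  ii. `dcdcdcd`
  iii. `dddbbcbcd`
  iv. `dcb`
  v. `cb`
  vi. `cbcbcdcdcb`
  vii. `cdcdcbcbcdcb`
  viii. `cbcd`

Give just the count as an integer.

i → match
ii → match
iii → no match
iv → match
v → match
vi → match
vii → match
viii → match
Total matched: 7

7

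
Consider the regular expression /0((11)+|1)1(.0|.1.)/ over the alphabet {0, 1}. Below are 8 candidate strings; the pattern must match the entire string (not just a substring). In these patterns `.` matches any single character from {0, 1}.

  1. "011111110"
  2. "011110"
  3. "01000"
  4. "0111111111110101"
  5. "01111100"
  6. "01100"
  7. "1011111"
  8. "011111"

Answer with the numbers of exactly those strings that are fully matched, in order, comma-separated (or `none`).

1, 2, 5, 6, 8

1. "011111110" → match
2. "011110" → match
3. "01000" → no match
4 → no match
5. "01111100" → match
6. "01100" → match
7. "1011111" → no match — must start with "0"
8. "011111" → match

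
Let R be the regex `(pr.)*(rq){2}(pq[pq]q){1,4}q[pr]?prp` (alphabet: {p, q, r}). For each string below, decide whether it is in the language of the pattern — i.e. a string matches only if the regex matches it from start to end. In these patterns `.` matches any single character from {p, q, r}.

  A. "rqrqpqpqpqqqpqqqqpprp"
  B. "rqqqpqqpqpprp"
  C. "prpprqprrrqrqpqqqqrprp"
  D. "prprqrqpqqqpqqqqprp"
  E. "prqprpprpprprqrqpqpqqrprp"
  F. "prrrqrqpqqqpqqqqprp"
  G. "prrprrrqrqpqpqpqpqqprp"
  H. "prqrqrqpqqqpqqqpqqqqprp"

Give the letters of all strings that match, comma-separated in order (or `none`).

A → match
B → no match
C → match
D → match
E → match
F → match
G → match
H → match

A, C, D, E, F, G, H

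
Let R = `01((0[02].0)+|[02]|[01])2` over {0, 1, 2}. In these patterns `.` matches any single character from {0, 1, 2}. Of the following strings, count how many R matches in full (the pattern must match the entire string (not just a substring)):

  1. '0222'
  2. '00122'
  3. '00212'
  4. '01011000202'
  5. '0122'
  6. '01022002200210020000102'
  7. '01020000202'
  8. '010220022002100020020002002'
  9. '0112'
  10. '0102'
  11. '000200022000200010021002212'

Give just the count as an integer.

1 → no match — must start with '01'
2 → no match — must start with '01'
3 → no match — must start with '01'
4 → no match
5 → match
6 → match
7 → match
8 → match
9 → match
10 → match
11 → no match — must start with '01'
Total matched: 6

6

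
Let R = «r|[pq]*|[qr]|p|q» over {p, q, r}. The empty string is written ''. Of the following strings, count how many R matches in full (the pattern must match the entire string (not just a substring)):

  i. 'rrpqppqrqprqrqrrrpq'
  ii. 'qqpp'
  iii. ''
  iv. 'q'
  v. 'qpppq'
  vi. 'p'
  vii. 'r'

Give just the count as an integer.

6

i → no match
ii. 'qqpp' → match
iii. '' → match
iv. 'q' → match
v. 'qpppq' → match
vi. 'p' → match
vii. 'r' → match
Total matched: 6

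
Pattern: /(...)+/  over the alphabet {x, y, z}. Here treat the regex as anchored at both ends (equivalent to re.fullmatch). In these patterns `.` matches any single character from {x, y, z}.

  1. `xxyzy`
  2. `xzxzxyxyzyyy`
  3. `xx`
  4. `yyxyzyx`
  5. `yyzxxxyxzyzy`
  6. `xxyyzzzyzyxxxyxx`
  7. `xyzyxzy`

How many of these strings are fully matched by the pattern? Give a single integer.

2

1 → no match
2 → match
3 → no match
4 → no match
5 → match
6 → no match
7 → no match
Total matched: 2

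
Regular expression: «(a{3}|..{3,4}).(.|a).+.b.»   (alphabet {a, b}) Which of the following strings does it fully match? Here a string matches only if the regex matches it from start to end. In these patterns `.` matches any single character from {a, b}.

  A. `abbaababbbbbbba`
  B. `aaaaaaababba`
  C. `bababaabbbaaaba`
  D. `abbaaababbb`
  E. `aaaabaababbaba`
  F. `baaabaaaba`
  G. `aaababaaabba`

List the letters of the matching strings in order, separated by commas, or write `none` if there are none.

A, B, C, D, E, F, G

A → match
B → match
C → match
D → match
E → match
F → match
G → match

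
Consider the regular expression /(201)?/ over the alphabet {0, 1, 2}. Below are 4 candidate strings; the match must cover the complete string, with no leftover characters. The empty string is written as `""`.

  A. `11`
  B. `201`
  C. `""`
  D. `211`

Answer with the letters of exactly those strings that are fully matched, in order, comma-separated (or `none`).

A. `11` → no match
B. `201` → match
C. `""` → match
D. `211` → no match

B, C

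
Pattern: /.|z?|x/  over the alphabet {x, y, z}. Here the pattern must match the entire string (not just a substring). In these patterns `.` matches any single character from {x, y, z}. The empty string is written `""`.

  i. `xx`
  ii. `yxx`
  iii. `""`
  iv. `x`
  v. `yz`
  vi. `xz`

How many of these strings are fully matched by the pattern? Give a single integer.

i. `xx` → no match
ii. `yxx` → no match
iii. `""` → match
iv. `x` → match
v. `yz` → no match
vi. `xz` → no match
Total matched: 2

2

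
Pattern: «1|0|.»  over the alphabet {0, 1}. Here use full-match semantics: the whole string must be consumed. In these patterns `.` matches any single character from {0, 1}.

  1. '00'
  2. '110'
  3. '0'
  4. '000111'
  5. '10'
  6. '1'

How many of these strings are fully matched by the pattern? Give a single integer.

2

1 → no match
2 → no match
3 → match
4 → no match
5 → no match
6 → match
Total matched: 2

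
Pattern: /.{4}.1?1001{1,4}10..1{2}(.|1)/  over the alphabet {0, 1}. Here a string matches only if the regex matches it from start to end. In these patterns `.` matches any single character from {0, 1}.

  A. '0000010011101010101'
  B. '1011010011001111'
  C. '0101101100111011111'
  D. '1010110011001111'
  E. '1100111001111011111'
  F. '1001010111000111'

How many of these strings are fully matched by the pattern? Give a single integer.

3

A → no match
B → match
C → no match
D → match
E → match
F → no match
Total matched: 3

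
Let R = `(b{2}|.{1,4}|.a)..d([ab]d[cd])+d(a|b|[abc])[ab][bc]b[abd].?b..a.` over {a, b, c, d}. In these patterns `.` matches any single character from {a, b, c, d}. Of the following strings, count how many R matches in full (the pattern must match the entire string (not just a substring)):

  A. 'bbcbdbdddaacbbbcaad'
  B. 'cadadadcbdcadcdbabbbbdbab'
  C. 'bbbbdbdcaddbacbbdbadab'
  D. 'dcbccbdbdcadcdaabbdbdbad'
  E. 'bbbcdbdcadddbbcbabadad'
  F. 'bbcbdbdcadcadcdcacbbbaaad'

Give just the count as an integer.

5

A → match
B → match
C → no match
D → match
E → match
F → match
Total matched: 5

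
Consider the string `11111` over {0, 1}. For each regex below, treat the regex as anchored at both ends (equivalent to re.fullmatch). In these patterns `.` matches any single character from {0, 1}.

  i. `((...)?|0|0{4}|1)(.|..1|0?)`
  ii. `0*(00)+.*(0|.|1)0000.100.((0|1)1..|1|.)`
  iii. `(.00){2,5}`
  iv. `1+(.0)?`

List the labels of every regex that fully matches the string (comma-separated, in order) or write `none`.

iv

i → no match
ii → no match
iii → no match — must end with `00`
iv → match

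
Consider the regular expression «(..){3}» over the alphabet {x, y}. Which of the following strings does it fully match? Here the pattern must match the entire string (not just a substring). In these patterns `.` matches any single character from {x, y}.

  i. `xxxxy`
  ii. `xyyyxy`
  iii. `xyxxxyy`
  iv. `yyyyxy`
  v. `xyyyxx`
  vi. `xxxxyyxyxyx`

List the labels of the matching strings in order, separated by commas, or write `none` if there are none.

ii, iv, v

i. `xxxxy` → no match
ii. `xyyyxy` → match
iii. `xyxxxyy` → no match
iv. `yyyyxy` → match
v. `xyyyxx` → match
vi. `xxxxyyxyxyx` → no match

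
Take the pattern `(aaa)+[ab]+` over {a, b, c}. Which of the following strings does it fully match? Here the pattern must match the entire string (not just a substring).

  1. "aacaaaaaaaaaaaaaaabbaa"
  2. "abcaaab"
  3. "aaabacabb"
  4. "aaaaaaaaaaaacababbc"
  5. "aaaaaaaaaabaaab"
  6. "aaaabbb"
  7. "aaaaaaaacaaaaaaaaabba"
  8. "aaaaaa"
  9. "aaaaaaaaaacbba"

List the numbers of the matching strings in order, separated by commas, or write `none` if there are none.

1 → no match — must start with "aaa"
2. "abcaaab" → no match — must start with "aaa"
3. "aaabacabb" → no match
4 → no match
5 → match
6. "aaaabbb" → match
7 → no match
8. "aaaaaa" → match
9 → no match

5, 6, 8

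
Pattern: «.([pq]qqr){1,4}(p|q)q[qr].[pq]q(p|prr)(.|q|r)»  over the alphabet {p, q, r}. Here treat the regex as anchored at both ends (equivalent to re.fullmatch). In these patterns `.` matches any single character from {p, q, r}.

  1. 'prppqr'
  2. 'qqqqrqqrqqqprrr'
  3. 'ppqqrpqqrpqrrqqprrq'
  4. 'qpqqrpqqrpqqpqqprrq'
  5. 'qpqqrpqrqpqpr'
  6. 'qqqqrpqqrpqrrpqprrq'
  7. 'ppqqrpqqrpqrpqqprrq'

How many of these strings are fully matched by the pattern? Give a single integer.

6

1 → no match
2 → match
3 → match
4 → match
5 → match
6 → match
7 → match
Total matched: 6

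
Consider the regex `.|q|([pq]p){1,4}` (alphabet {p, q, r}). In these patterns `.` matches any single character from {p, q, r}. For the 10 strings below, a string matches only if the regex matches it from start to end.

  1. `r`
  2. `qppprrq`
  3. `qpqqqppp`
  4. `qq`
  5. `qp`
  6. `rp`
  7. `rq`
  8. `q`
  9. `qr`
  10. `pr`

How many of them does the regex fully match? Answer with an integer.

3

1 → match
2 → no match
3 → no match
4 → no match
5 → match
6 → no match
7 → no match
8 → match
9 → no match
10 → no match
Total matched: 3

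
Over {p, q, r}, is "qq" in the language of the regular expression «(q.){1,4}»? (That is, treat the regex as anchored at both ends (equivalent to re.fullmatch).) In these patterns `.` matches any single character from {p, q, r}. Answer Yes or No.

Yes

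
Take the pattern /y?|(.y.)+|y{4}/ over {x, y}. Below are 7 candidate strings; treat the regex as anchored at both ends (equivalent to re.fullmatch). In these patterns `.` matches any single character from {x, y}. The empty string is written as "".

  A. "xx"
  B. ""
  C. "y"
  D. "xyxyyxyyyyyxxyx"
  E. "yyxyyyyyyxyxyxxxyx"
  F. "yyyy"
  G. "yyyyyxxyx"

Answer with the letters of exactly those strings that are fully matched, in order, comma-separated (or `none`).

B, C, D, F, G

A → no match
B → match
C → match
D → match
E → no match
F → match
G → match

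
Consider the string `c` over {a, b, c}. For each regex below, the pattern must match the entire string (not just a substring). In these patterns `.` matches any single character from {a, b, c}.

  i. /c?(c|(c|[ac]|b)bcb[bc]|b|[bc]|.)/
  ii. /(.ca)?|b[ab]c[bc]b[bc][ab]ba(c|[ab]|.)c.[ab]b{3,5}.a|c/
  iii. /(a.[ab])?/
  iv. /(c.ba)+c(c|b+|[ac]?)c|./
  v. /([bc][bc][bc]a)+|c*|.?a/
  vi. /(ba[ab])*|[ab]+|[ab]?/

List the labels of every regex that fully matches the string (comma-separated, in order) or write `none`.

i, ii, iv, v

i → match
ii → match
iii → no match
iv → match
v → match
vi → no match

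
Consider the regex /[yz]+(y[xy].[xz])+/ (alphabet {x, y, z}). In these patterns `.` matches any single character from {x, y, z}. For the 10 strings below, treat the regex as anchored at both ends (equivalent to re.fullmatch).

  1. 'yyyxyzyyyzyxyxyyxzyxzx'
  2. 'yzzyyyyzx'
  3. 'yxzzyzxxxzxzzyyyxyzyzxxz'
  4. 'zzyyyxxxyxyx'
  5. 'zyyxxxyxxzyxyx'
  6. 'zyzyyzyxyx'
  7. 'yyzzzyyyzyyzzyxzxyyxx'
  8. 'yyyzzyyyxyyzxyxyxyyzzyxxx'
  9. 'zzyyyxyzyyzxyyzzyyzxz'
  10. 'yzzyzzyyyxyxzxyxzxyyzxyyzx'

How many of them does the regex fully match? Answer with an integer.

1 → match
2 → match
3 → no match
4 → match
5 → match
6 → match
7 → match
8 → match
9 → no match
10 → match
Total matched: 8

8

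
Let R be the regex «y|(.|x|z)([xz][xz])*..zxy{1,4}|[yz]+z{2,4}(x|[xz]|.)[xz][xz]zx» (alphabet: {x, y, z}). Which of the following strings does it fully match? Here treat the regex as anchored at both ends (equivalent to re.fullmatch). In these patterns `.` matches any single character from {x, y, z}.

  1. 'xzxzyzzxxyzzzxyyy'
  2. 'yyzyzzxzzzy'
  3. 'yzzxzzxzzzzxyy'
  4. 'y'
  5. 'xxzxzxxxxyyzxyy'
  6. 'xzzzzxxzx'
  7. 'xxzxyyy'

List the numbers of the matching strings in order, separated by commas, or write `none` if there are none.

4, 5

1 → no match
2 → no match
3 → no match
4 → match
5 → match
6 → no match
7 → no match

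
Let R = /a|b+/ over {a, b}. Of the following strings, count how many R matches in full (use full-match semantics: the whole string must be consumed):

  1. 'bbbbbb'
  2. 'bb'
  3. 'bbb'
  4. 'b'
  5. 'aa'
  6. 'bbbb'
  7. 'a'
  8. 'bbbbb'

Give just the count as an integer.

1 → match
2 → match
3 → match
4 → match
5 → no match
6 → match
7 → match
8 → match
Total matched: 7

7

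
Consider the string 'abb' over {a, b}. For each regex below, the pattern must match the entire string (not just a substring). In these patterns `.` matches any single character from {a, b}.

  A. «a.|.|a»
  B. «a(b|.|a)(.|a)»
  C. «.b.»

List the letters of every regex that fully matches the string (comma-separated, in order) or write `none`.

A → no match
B → match
C → match

B, C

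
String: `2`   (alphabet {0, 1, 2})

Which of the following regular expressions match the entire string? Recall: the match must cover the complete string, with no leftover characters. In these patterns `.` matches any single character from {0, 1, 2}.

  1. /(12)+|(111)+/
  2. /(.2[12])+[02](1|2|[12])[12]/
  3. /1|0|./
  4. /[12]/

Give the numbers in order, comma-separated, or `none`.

1 → no match
2 → no match
3 → match
4 → match

3, 4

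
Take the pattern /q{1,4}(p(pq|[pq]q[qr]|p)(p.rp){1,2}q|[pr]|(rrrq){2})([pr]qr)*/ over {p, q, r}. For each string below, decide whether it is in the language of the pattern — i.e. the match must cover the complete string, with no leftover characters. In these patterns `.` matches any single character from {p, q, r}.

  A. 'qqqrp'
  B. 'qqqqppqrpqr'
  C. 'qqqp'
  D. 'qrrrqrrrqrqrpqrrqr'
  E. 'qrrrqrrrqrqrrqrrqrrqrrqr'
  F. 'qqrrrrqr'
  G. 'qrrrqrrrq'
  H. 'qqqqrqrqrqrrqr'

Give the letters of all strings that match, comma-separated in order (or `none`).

B, C, D, E, G

A → no match
B → match
C → match
D → match
E → match
F → no match
G → match
H → no match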